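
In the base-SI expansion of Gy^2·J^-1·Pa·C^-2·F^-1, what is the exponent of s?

Gy = J/kg (absorbed dose = energy per mass),
    = m²·s⁻².
So Gy² = m⁴·s⁻⁴.
J = N·m (work = force × distance),
    = kg·m²·s⁻².
So J⁻¹ = kg⁻¹·m⁻²·s².
Pa = N/m² (pressure = force per area),
    = kg·m⁻¹·s⁻².
C = A·s = s·A (charge = current × time).
So C⁻² = s⁻²·A⁻².
F = C/V (capacitance = charge per voltage),
    = A·s/(kg·m²·s⁻³·A⁻¹) (substituting C and V),
    = kg⁻¹·m⁻²·s⁴·A².
So F⁻¹ = kg·m²·s⁻⁴·A⁻².
Combining: Gy²·J⁻¹·Pa·C⁻²·F⁻¹ = (m⁴·s⁻⁴) · (kg⁻¹·m⁻²·s²) · (kg·m⁻¹·s⁻²) · (s⁻²·A⁻²) · (kg·m²·s⁻⁴·A⁻²) = kg·m³·s⁻¹⁰·A⁻⁴.
The exponent of s is -10.

-10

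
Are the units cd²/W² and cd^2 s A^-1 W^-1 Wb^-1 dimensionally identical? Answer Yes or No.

Left side:
  W = kg·m²·s⁻³.
  So W⁻² = kg⁻²·m⁻⁴·s⁶.
  Combining: W⁻²·cd² = (kg⁻²·m⁻⁴·s⁶) · cd² = kg⁻²·m⁻⁴·s⁶·cd².
Right side:
  W = J/s (power = energy per time),
      = kg·m²·s⁻³.
  So W⁻¹ = kg⁻¹·m⁻²·s³.
  Wb = V·s (flux: a volt is a weber per second),
      = kg·m²·s⁻²·A⁻¹.
  So Wb⁻¹ = kg⁻¹·m⁻²·s²·A.
  Combining: cd²·s·A⁻¹·W⁻¹·Wb⁻¹ = cd² · s · A⁻¹ · (kg⁻¹·m⁻²·s³) · (kg⁻¹·m⁻²·s²·A) = kg⁻²·m⁻⁴·s⁶·cd².
Both reduce to kg⁻²·m⁻⁴·s⁶·cd².

Yes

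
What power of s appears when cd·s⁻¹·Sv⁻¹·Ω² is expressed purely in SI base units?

Sv = J/kg (equivalent dose = energy per mass),
    = m²·s⁻².
So Sv⁻¹ = m⁻²·s².
Ω = V/A (resistance = voltage per current),
    = kg·m²·s⁻³·A⁻².
So Ω² = kg²·m⁴·s⁻⁶·A⁻⁴.
Combining: cd·s⁻¹·Sv⁻¹·Ω² = cd · s⁻¹ · (m⁻²·s²) · (kg²·m⁴·s⁻⁶·A⁻⁴) = kg²·m²·s⁻⁵·A⁻⁴·cd.
The exponent of s is -5.

-5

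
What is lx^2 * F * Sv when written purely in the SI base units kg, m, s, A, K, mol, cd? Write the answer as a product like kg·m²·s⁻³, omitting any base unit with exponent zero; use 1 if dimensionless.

lx = m⁻²·cd.
So lx² = m⁻⁴·cd².
F = kg⁻¹·m⁻²·s⁴·A².
Sv = m²·s⁻².
Combining: lx²·F·Sv = (m⁻⁴·cd²) · (kg⁻¹·m⁻²·s⁴·A²) · (m²·s⁻²) = kg⁻¹·m⁻⁴·s²·A²·cd².

kg⁻¹·m⁻⁴·s²·A²·cd²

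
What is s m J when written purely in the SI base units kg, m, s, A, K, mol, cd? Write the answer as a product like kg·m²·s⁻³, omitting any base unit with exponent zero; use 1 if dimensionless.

kg·m³·s⁻¹

J = N·m (work = force × distance),
    = kg·m²·s⁻².
Combining: s·m·J = s · m · (kg·m²·s⁻²) = kg·m³·s⁻¹.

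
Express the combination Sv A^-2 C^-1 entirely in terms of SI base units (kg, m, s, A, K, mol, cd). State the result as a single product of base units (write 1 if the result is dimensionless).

Sv = m²·s⁻².
C = s·A.
So C⁻¹ = s⁻¹·A⁻¹.
Combining: Sv·A⁻²·C⁻¹ = (m²·s⁻²) · A⁻² · (s⁻¹·A⁻¹) = m²·s⁻³·A⁻³.

m²·s⁻³·A⁻³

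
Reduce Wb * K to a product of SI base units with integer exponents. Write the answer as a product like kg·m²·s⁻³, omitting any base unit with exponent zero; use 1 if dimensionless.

Wb = kg·m²·s⁻²·A⁻¹.
Combining: Wb·K = (kg·m²·s⁻²·A⁻¹) · K = kg·m²·s⁻²·A⁻¹·K.

kg·m²·s⁻²·A⁻¹·K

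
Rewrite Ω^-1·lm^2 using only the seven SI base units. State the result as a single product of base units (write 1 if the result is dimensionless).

kg⁻¹·m⁻²·s³·A²·cd²

Ω = V/A (resistance = voltage per current),
    = kg·m²·s⁻³·A⁻².
So Ω⁻¹ = kg⁻¹·m⁻²·s³·A².
lm = cd·sr = cd (luminous flux; sr is dimensionless).
So lm² = cd².
Combining: Ω⁻¹·lm² = (kg⁻¹·m⁻²·s³·A²) · cd² = kg⁻¹·m⁻²·s³·A²·cd².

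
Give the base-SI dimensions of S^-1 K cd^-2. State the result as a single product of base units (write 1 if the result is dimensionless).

S = 1/Ω (conductance is reciprocal resistance),
    = kg⁻¹·m⁻²·s³·A².
So S⁻¹ = kg·m²·s⁻³·A⁻².
Combining: S⁻¹·K·cd⁻² = (kg·m²·s⁻³·A⁻²) · K · cd⁻² = kg·m²·s⁻³·A⁻²·K·cd⁻².

kg·m²·s⁻³·A⁻²·K·cd⁻²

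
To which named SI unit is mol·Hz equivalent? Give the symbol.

Hz = 1/s = s⁻¹ (frequency is cycles per second).
Combining: mol·Hz = mol · s⁻¹ = s⁻¹·mol.
s⁻¹·mol is the base-SI form of the katal.

kat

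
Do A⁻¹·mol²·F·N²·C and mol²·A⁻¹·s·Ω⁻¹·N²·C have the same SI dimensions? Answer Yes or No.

Yes

Left side:
  F = C/V (capacitance = charge per voltage),
      = A·s/(kg·m²·s⁻³·A⁻¹) (substituting C and V),
      = kg⁻¹·m⁻²·s⁴·A².
  N = kg·m/s² = kg·m·s⁻² (force = mass × acceleration).
  So N² = kg²·m²·s⁻⁴.
  C = A·s = s·A (charge = current × time).
  Combining: A⁻¹·mol²·F·N²·C = A⁻¹ · mol² · (kg⁻¹·m⁻²·s⁴·A²) · (kg²·m²·s⁻⁴) · (s·A) = kg·s·A²·mol².
Right side:
  Ω = V/A (resistance = voltage per current),
      = kg·m²·s⁻³·A⁻².
  So Ω⁻¹ = kg⁻¹·m⁻²·s³·A².
  N = kg·m/s² = kg·m·s⁻² (force = mass × acceleration).
  So N² = kg²·m²·s⁻⁴.
  C = A·s = s·A (charge = current × time).
  Combining: mol²·A⁻¹·s·Ω⁻¹·N²·C = mol² · A⁻¹ · s · (kg⁻¹·m⁻²·s³·A²) · (kg²·m²·s⁻⁴) · (s·A) = kg·s·A²·mol².
Both reduce to kg·s·A²·mol².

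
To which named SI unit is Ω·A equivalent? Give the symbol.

Ω = V/A (resistance = voltage per current),
    = kg·m²·s⁻³·A⁻².
Combining: Ω·A = (kg·m²·s⁻³·A⁻²) · A = kg·m²·s⁻³·A⁻¹.
kg·m²·s⁻³·A⁻¹ is the base-SI form of the volt.

V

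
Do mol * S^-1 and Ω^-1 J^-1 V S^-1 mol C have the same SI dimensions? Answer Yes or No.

Left side:
  S = kg⁻¹·m⁻²·s³·A².
  So S⁻¹ = kg·m²·s⁻³·A⁻².
  Combining: mol·S⁻¹ = mol · (kg·m²·s⁻³·A⁻²) = kg·m²·s⁻³·A⁻²·mol.
Right side:
  Ω = V/A (resistance = voltage per current),
      = kg·m²·s⁻³·A⁻².
  So Ω⁻¹ = kg⁻¹·m⁻²·s³·A².
  J = N·m (work = force × distance),
      = kg·m²·s⁻².
  So J⁻¹ = kg⁻¹·m⁻²·s².
  V = W/A (potential = power per current),
      = kg·m²·s⁻³·A⁻¹.
  S = 1/Ω (conductance is reciprocal resistance),
      = kg⁻¹·m⁻²·s³·A².
  So S⁻¹ = kg·m²·s⁻³·A⁻².
  C = A·s = s·A (charge = current × time).
  Combining: Ω⁻¹·J⁻¹·V·S⁻¹·mol·C = (kg⁻¹·m⁻²·s³·A²) · (kg⁻¹·m⁻²·s²) · (kg·m²·s⁻³·A⁻¹) · (kg·m²·s⁻³·A⁻²) · mol · (s·A) = mol.
Left is kg·m²·s⁻³·A⁻²·mol; right is mol — different.

No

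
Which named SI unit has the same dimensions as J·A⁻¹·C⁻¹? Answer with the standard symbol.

Ω

J = N·m (work = force × distance),
    = kg·m²·s⁻².
C = A·s = s·A (charge = current × time).
So C⁻¹ = s⁻¹·A⁻¹.
Combining: J·A⁻¹·C⁻¹ = (kg·m²·s⁻²) · A⁻¹ · (s⁻¹·A⁻¹) = kg·m²·s⁻³·A⁻².
kg·m²·s⁻³·A⁻² is the base-SI form of the ohm.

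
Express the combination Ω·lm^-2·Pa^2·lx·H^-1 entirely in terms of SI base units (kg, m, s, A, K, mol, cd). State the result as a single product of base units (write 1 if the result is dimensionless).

Ω = V/A (resistance = voltage per current),
    = kg·m²·s⁻³·A⁻².
lm = cd·sr = cd (luminous flux; sr is dimensionless).
So lm⁻² = cd⁻².
Pa = N/m² (pressure = force per area),
    = kg·m⁻¹·s⁻².
So Pa² = kg²·m⁻²·s⁻⁴.
lx = lm/m² (illuminance = luminous flux per area),
    = m⁻²·cd.
H = Wb/A (inductance = flux per current),
    = kg·m²·s⁻²·A⁻².
So H⁻¹ = kg⁻¹·m⁻²·s²·A².
Combining: Ω·lm⁻²·Pa²·lx·H⁻¹ = (kg·m²·s⁻³·A⁻²) · cd⁻² · (kg²·m⁻²·s⁻⁴) · (m⁻²·cd) · (kg⁻¹·m⁻²·s²·A²) = kg²·m⁻⁴·s⁻⁵·cd⁻¹.

kg²·m⁻⁴·s⁻⁵·cd⁻¹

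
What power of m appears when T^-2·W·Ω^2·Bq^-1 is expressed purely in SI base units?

T = Wb/m² (flux density = flux per area),
    = kg·s⁻²·A⁻¹.
So T⁻² = kg⁻²·s⁴·A².
W = J/s (power = energy per time),
    = kg·m²·s⁻³.
Ω = V/A (resistance = voltage per current),
    = kg·m²·s⁻³·A⁻².
So Ω² = kg²·m⁴·s⁻⁶·A⁻⁴.
Bq = 1/s = s⁻¹ (activity is decays per second).
So Bq⁻¹ = s.
Combining: T⁻²·W·Ω²·Bq⁻¹ = (kg⁻²·s⁴·A²) · (kg·m²·s⁻³) · (kg²·m⁴·s⁻⁶·A⁻⁴) · s = kg·m⁶·s⁻⁴·A⁻².
The exponent of m is 6.

6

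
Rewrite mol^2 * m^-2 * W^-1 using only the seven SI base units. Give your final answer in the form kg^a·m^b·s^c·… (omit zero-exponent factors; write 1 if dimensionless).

W = J/s (power = energy per time),
    = kg·m²·s⁻³.
So W⁻¹ = kg⁻¹·m⁻²·s³.
Combining: mol²·m⁻²·W⁻¹ = mol² · m⁻² · (kg⁻¹·m⁻²·s³) = kg⁻¹·m⁻⁴·s³·mol².

kg⁻¹·m⁻⁴·s³·mol²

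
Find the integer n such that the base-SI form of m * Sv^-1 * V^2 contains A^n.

-2

Sv = J/kg (equivalent dose = energy per mass),
    = m²·s⁻².
So Sv⁻¹ = m⁻²·s².
V = W/A (potential = power per current),
    = kg·m²·s⁻³·A⁻¹.
So V² = kg²·m⁴·s⁻⁶·A⁻².
Combining: m·Sv⁻¹·V² = m · (m⁻²·s²) · (kg²·m⁴·s⁻⁶·A⁻²) = kg²·m³·s⁻⁴·A⁻².
The exponent of A is -2.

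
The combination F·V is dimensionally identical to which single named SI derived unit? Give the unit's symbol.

F = C/V (capacitance = charge per voltage),
    = A·s/(kg·m²·s⁻³·A⁻¹) (substituting C and V),
    = kg⁻¹·m⁻²·s⁴·A².
V = W/A (potential = power per current),
    = kg·m²·s⁻³·A⁻¹.
Combining: F·V = (kg⁻¹·m⁻²·s⁴·A²) · (kg·m²·s⁻³·A⁻¹) = s·A.
s·A is the base-SI form of the coulomb.

C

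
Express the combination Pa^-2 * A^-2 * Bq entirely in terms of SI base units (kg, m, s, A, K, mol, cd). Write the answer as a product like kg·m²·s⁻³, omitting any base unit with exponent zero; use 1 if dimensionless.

kg⁻²·m²·s³·A⁻²

Pa = N/m² (pressure = force per area),
    = kg·m⁻¹·s⁻².
So Pa⁻² = kg⁻²·m²·s⁴.
Bq = 1/s = s⁻¹ (activity is decays per second).
Combining: Pa⁻²·A⁻²·Bq = (kg⁻²·m²·s⁴) · A⁻² · s⁻¹ = kg⁻²·m²·s³·A⁻².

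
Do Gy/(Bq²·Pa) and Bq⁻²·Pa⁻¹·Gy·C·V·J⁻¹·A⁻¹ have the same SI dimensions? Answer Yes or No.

No

Left side:
  Gy = J/kg (absorbed dose = energy per mass),
      = m²·s⁻².
  Bq = 1/s = s⁻¹ (activity is decays per second).
  So Bq⁻² = s².
  Pa = N/m² (pressure = force per area),
      = kg·m⁻¹·s⁻².
  So Pa⁻¹ = kg⁻¹·m·s².
  Combining: Gy·Bq⁻²·Pa⁻¹ = (m²·s⁻²) · s² · (kg⁻¹·m·s²) = kg⁻¹·m³·s².
Right side:
  Bq = 1/s = s⁻¹ (activity is decays per second).
  So Bq⁻² = s².
  Pa = N/m² (pressure = force per area),
      = kg·m⁻¹·s⁻².
  So Pa⁻¹ = kg⁻¹·m·s².
  Gy = J/kg (absorbed dose = energy per mass),
      = m²·s⁻².
  C = A·s = s·A (charge = current × time).
  V = W/A (potential = power per current),
      = kg·m²·s⁻³·A⁻¹.
  J = N·m (work = force × distance),
      = kg·m²·s⁻².
  So J⁻¹ = kg⁻¹·m⁻²·s².
  Combining: Bq⁻²·Pa⁻¹·Gy·C·V·J⁻¹·A⁻¹ = s² · (kg⁻¹·m·s²) · (m²·s⁻²) · (s·A) · (kg·m²·s⁻³·A⁻¹) · (kg⁻¹·m⁻²·s²) · A⁻¹ = kg⁻¹·m³·s²·A⁻¹.
Left is kg⁻¹·m³·s²; right is kg⁻¹·m³·s²·A⁻¹ — different.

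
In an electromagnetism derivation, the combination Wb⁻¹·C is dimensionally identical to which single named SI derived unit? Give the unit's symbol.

S

Wb = kg·m²·s⁻²·A⁻¹.
So Wb⁻¹ = kg⁻¹·m⁻²·s²·A.
C = s·A.
Combining: Wb⁻¹·C = (kg⁻¹·m⁻²·s²·A) · (s·A) = kg⁻¹·m⁻²·s³·A².
kg⁻¹·m⁻²·s³·A² is the base-SI form of the siemens.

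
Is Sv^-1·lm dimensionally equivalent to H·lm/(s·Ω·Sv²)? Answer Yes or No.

Left side:
  Sv = J/kg (equivalent dose = energy per mass),
      = m²·s⁻².
  So Sv⁻¹ = m⁻²·s².
  lm = cd·sr = cd (luminous flux; sr is dimensionless).
  Combining: Sv⁻¹·lm = (m⁻²·s²) · cd = m⁻²·s²·cd.
Right side:
  H = kg·m²·s⁻²·A⁻².
  Ω = kg·m²·s⁻³·A⁻².
  So Ω⁻¹ = kg⁻¹·m⁻²·s³·A².
  lm = cd.
  Sv = m²·s⁻².
  So Sv⁻² = m⁻⁴·s⁴.
  Combining: H·s⁻¹·Ω⁻¹·lm·Sv⁻² = (kg·m²·s⁻²·A⁻²) · s⁻¹ · (kg⁻¹·m⁻²·s³·A²) · cd · (m⁻⁴·s⁴) = m⁻⁴·s⁴·cd.
Left is m⁻²·s²·cd; right is m⁻⁴·s⁴·cd — different.

No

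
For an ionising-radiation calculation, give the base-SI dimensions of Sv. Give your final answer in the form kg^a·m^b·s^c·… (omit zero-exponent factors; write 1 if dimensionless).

Sv = m²·s⁻².

m²·s⁻²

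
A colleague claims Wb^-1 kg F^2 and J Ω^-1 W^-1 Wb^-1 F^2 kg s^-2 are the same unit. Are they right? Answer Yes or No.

Left side:
  Wb = V·s (flux: a volt is a weber per second),
      = kg·m²·s⁻²·A⁻¹.
  So Wb⁻¹ = kg⁻¹·m⁻²·s²·A.
  F = C/V (capacitance = charge per voltage),
      = A·s/(kg·m²·s⁻³·A⁻¹) (substituting C and V),
      = kg⁻¹·m⁻²·s⁴·A².
  So F² = kg⁻²·m⁻⁴·s⁸·A⁴.
  Combining: Wb⁻¹·kg·F² = (kg⁻¹·m⁻²·s²·A) · kg · (kg⁻²·m⁻⁴·s⁸·A⁴) = kg⁻²·m⁻⁶·s¹⁰·A⁵.
Right side:
  J = kg·m²·s⁻².
  Ω = kg·m²·s⁻³·A⁻².
  So Ω⁻¹ = kg⁻¹·m⁻²·s³·A².
  W = kg·m²·s⁻³.
  So W⁻¹ = kg⁻¹·m⁻²·s³.
  Wb = kg·m²·s⁻²·A⁻¹.
  So Wb⁻¹ = kg⁻¹·m⁻²·s²·A.
  F = kg⁻¹·m⁻²·s⁴·A².
  So F² = kg⁻²·m⁻⁴·s⁸·A⁴.
  Combining: J·Ω⁻¹·W⁻¹·Wb⁻¹·F²·kg·s⁻² = (kg·m²·s⁻²) · (kg⁻¹·m⁻²·s³·A²) · (kg⁻¹·m⁻²·s³) · (kg⁻¹·m⁻²·s²·A) · (kg⁻²·m⁻⁴·s⁸·A⁴) · kg · s⁻² = kg⁻³·m⁻⁸·s¹²·A⁷.
Left is kg⁻²·m⁻⁶·s¹⁰·A⁵; right is kg⁻³·m⁻⁸·s¹²·A⁷ — different.

No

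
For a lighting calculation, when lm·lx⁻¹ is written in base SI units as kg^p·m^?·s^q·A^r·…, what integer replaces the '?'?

lm = cd·sr = cd (luminous flux; sr is dimensionless).
lx = lm/m² (illuminance = luminous flux per area),
    = m⁻²·cd.
So lx⁻¹ = m²·cd⁻¹.
Combining: lm·lx⁻¹ = cd · (m²·cd⁻¹) = m².
The exponent of m is 2.

2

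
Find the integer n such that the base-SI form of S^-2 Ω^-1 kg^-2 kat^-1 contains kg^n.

S = 1/Ω (conductance is reciprocal resistance),
    = kg⁻¹·m⁻²·s³·A².
So S⁻² = kg²·m⁴·s⁻⁶·A⁻⁴.
Ω = V/A (resistance = voltage per current),
    = kg·m²·s⁻³·A⁻².
So Ω⁻¹ = kg⁻¹·m⁻²·s³·A².
kat = mol/s = s⁻¹·mol (catalytic activity).
So kat⁻¹ = s·mol⁻¹.
Combining: S⁻²·Ω⁻¹·kg⁻²·kat⁻¹ = (kg²·m⁴·s⁻⁶·A⁻⁴) · (kg⁻¹·m⁻²·s³·A²) · kg⁻² · (s·mol⁻¹) = kg⁻¹·m²·s⁻²·A⁻²·mol⁻¹.
The exponent of kg is -1.

-1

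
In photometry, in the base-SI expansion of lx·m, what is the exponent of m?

-1

lx = lm/m² (illuminance = luminous flux per area),
    = m⁻²·cd.
Combining: lx·m = (m⁻²·cd) · m = m⁻¹·cd.
The exponent of m is -1.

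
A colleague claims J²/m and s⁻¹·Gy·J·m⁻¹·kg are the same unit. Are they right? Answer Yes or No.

Left side:
  J = N·m (work = force × distance),
      = kg·m²·s⁻².
  So J² = kg²·m⁴·s⁻⁴.
  Combining: m⁻¹·J² = m⁻¹ · (kg²·m⁴·s⁻⁴) = kg²·m³·s⁻⁴.
Right side:
  Gy = J/kg (absorbed dose = energy per mass),
      = m²·s⁻².
  J = N·m (work = force × distance),
      = kg·m²·s⁻².
  Combining: s⁻¹·Gy·J·m⁻¹·kg = s⁻¹ · (m²·s⁻²) · (kg·m²·s⁻²) · m⁻¹ · kg = kg²·m³·s⁻⁵.
Left is kg²·m³·s⁻⁴; right is kg²·m³·s⁻⁵ — different.

No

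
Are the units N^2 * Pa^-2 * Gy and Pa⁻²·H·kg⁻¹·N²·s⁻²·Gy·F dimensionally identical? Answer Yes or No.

No

Left side:
  N = kg·m·s⁻².
  So N² = kg²·m²·s⁻⁴.
  Pa = kg·m⁻¹·s⁻².
  So Pa⁻² = kg⁻²·m²·s⁴.
  Gy = m²·s⁻².
  Combining: N²·Pa⁻²·Gy = (kg²·m²·s⁻⁴) · (kg⁻²·m²·s⁴) · (m²·s⁻²) = m⁶·s⁻².
Right side:
  Pa = kg·m⁻¹·s⁻².
  So Pa⁻² = kg⁻²·m²·s⁴.
  H = kg·m²·s⁻²·A⁻².
  N = kg·m·s⁻².
  So N² = kg²·m²·s⁻⁴.
  Gy = m²·s⁻².
  F = kg⁻¹·m⁻²·s⁴·A².
  Combining: Pa⁻²·H·kg⁻¹·N²·s⁻²·Gy·F = (kg⁻²·m²·s⁴) · (kg·m²·s⁻²·A⁻²) · kg⁻¹ · (kg²·m²·s⁻⁴) · s⁻² · (m²·s⁻²) · (kg⁻¹·m⁻²·s⁴·A²) = kg⁻¹·m⁶·s⁻².
Left is m⁶·s⁻²; right is kg⁻¹·m⁶·s⁻² — different.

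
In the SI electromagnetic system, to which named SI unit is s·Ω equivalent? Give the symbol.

Ω = V/A (resistance = voltage per current),
    = kg·m²·s⁻³·A⁻².
Combining: s·Ω = s · (kg·m²·s⁻³·A⁻²) = kg·m²·s⁻²·A⁻².
kg·m²·s⁻²·A⁻² is the base-SI form of the henry.

H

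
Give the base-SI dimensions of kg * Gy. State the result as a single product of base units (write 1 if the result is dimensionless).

kg·m²·s⁻²

Gy = J/kg (absorbed dose = energy per mass),
    = m²·s⁻².
Combining: kg·Gy = kg · (m²·s⁻²) = kg·m²·s⁻².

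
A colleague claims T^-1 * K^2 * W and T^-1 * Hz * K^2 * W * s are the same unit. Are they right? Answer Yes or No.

Left side:
  T = kg·s⁻²·A⁻¹.
  So T⁻¹ = kg⁻¹·s²·A.
  W = kg·m²·s⁻³.
  Combining: T⁻¹·K²·W = (kg⁻¹·s²·A) · K² · (kg·m²·s⁻³) = m²·s⁻¹·A·K².
Right side:
  T = Wb/m² (flux density = flux per area),
      = kg·s⁻²·A⁻¹.
  So T⁻¹ = kg⁻¹·s²·A.
  Hz = 1/s = s⁻¹ (frequency is cycles per second).
  W = J/s (power = energy per time),
      = kg·m²·s⁻³.
  Combining: T⁻¹·Hz·K²·W·s = (kg⁻¹·s²·A) · s⁻¹ · K² · (kg·m²·s⁻³) · s = m²·s⁻¹·A·K².
Both reduce to m²·s⁻¹·A·K².

Yes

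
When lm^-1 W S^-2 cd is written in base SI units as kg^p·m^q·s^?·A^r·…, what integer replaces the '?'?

lm = cd.
So lm⁻¹ = cd⁻¹.
W = kg·m²·s⁻³.
S = kg⁻¹·m⁻²·s³·A².
So S⁻² = kg²·m⁴·s⁻⁶·A⁻⁴.
Combining: lm⁻¹·W·S⁻²·cd = cd⁻¹ · (kg·m²·s⁻³) · (kg²·m⁴·s⁻⁶·A⁻⁴) · cd = kg³·m⁶·s⁻⁹·A⁻⁴.
The exponent of s is -9.

-9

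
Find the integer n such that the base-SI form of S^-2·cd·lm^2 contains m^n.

S = 1/Ω (conductance is reciprocal resistance),
    = kg⁻¹·m⁻²·s³·A².
So S⁻² = kg²·m⁴·s⁻⁶·A⁻⁴.
lm = cd·sr = cd (luminous flux; sr is dimensionless).
So lm² = cd².
Combining: S⁻²·cd·lm² = (kg²·m⁴·s⁻⁶·A⁻⁴) · cd · cd² = kg²·m⁴·s⁻⁶·A⁻⁴·cd³.
The exponent of m is 4.

4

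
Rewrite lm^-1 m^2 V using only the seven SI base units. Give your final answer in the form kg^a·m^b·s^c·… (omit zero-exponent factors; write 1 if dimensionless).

kg·m⁴·s⁻³·A⁻¹·cd⁻¹

lm = cd·sr = cd (luminous flux; sr is dimensionless).
So lm⁻¹ = cd⁻¹.
V = W/A (potential = power per current),
    = kg·m²·s⁻³·A⁻¹.
Combining: lm⁻¹·m²·V = cd⁻¹ · m² · (kg·m²·s⁻³·A⁻¹) = kg·m⁴·s⁻³·A⁻¹·cd⁻¹.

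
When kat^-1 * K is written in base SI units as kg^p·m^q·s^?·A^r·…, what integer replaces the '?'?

kat = s⁻¹·mol.
So kat⁻¹ = s·mol⁻¹.
Combining: kat⁻¹·K = (s·mol⁻¹) · K = s·K·mol⁻¹.
The exponent of s is 1.

1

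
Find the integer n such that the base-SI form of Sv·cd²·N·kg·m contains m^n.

4

Sv = m²·s⁻².
N = kg·m·s⁻².
Combining: Sv·cd²·N·kg·m = (m²·s⁻²) · cd² · (kg·m·s⁻²) · kg · m = kg²·m⁴·s⁻⁴·cd².
The exponent of m is 4.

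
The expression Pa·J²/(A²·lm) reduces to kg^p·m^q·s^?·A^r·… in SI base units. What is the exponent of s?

-6

Pa = kg·m⁻¹·s⁻².
J = kg·m²·s⁻².
So J² = kg²·m⁴·s⁻⁴.
lm = cd.
So lm⁻¹ = cd⁻¹.
Combining: Pa·A⁻²·J²·lm⁻¹ = (kg·m⁻¹·s⁻²) · A⁻² · (kg²·m⁴·s⁻⁴) · cd⁻¹ = kg³·m³·s⁻⁶·A⁻²·cd⁻¹.
The exponent of s is -6.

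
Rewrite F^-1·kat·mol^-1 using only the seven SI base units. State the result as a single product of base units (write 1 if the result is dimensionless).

kg·m²·s⁻⁵·A⁻²

F = C/V (capacitance = charge per voltage),
    = A·s/(kg·m²·s⁻³·A⁻¹) (substituting C and V),
    = kg⁻¹·m⁻²·s⁴·A².
So F⁻¹ = kg·m²·s⁻⁴·A⁻².
kat = mol/s = s⁻¹·mol (catalytic activity).
Combining: F⁻¹·kat·mol⁻¹ = (kg·m²·s⁻⁴·A⁻²) · (s⁻¹·mol) · mol⁻¹ = kg·m²·s⁻⁵·A⁻².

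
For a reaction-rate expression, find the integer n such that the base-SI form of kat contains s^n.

-1

kat = s⁻¹·mol.
The exponent of s is -1.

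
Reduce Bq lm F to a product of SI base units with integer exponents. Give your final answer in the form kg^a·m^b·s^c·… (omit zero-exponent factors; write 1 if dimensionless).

Bq = 1/s = s⁻¹ (activity is decays per second).
lm = cd·sr = cd (luminous flux; sr is dimensionless).
F = C/V (capacitance = charge per voltage),
    = A·s/(kg·m²·s⁻³·A⁻¹) (substituting C and V),
    = kg⁻¹·m⁻²·s⁴·A².
Combining: Bq·lm·F = s⁻¹ · cd · (kg⁻¹·m⁻²·s⁴·A²) = kg⁻¹·m⁻²·s³·A²·cd.

kg⁻¹·m⁻²·s³·A²·cd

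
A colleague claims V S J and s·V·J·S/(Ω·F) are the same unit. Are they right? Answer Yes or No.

Yes

Left side:
  V = kg·m²·s⁻³·A⁻¹.
  S = kg⁻¹·m⁻²·s³·A².
  J = kg·m²·s⁻².
  Combining: V·S·J = (kg·m²·s⁻³·A⁻¹) · (kg⁻¹·m⁻²·s³·A²) · (kg·m²·s⁻²) = kg·m²·s⁻²·A.
Right side:
  Ω = V/A (resistance = voltage per current),
      = kg·m²·s⁻³·A⁻².
  So Ω⁻¹ = kg⁻¹·m⁻²·s³·A².
  V = W/A (potential = power per current),
      = kg·m²·s⁻³·A⁻¹.
  J = N·m (work = force × distance),
      = kg·m²·s⁻².
  F = C/V (capacitance = charge per voltage),
      = A·s/(kg·m²·s⁻³·A⁻¹) (substituting C and V),
      = kg⁻¹·m⁻²·s⁴·A².
  So F⁻¹ = kg·m²·s⁻⁴·A⁻².
  S = 1/Ω (conductance is reciprocal resistance),
      = kg⁻¹·m⁻²·s³·A².
  Combining: Ω⁻¹·s·V·J·F⁻¹·S = (kg⁻¹·m⁻²·s³·A²) · s · (kg·m²·s⁻³·A⁻¹) · (kg·m²·s⁻²) · (kg·m²·s⁻⁴·A⁻²) · (kg⁻¹·m⁻²·s³·A²) = kg·m²·s⁻²·A.
Both reduce to kg·m²·s⁻²·A.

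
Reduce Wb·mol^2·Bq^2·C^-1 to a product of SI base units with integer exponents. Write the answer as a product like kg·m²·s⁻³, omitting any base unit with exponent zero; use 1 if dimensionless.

kg·m²·s⁻⁵·A⁻²·mol²

Wb = kg·m²·s⁻²·A⁻¹.
Bq = s⁻¹.
So Bq² = s⁻².
C = s·A.
So C⁻¹ = s⁻¹·A⁻¹.
Combining: Wb·mol²·Bq²·C⁻¹ = (kg·m²·s⁻²·A⁻¹) · mol² · s⁻² · (s⁻¹·A⁻¹) = kg·m²·s⁻⁵·A⁻²·mol².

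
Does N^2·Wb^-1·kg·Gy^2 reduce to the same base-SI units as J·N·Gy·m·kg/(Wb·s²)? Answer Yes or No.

Yes

Left side:
  N = kg·m/s² = kg·m·s⁻² (force = mass × acceleration).
  So N² = kg²·m²·s⁻⁴.
  Wb = V·s (flux: a volt is a weber per second),
      = kg·m²·s⁻²·A⁻¹.
  So Wb⁻¹ = kg⁻¹·m⁻²·s²·A.
  Gy = J/kg (absorbed dose = energy per mass),
      = m²·s⁻².
  So Gy² = m⁴·s⁻⁴.
  Combining: N²·Wb⁻¹·kg·Gy² = (kg²·m²·s⁻⁴) · (kg⁻¹·m⁻²·s²·A) · kg · (m⁴·s⁻⁴) = kg²·m⁴·s⁻⁶·A.
Right side:
  J = N·m (work = force × distance),
      = kg·m²·s⁻².
  N = kg·m/s² = kg·m·s⁻² (force = mass × acceleration).
  Gy = J/kg (absorbed dose = energy per mass),
      = m²·s⁻².
  Wb = V·s (flux: a volt is a weber per second),
      = kg·m²·s⁻²·A⁻¹.
  So Wb⁻¹ = kg⁻¹·m⁻²·s²·A.
  Combining: J·N·Gy·m·kg·Wb⁻¹·s⁻² = (kg·m²·s⁻²) · (kg·m·s⁻²) · (m²·s⁻²) · m · kg · (kg⁻¹·m⁻²·s²·A) · s⁻² = kg²·m⁴·s⁻⁶·A.
Both reduce to kg²·m⁴·s⁻⁶·A.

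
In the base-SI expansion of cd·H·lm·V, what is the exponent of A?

H = Wb/A (inductance = flux per current),
    = kg·m²·s⁻²·A⁻².
lm = cd·sr = cd (luminous flux; sr is dimensionless).
V = W/A (potential = power per current),
    = kg·m²·s⁻³·A⁻¹.
Combining: cd·H·lm·V = cd · (kg·m²·s⁻²·A⁻²) · cd · (kg·m²·s⁻³·A⁻¹) = kg²·m⁴·s⁻⁵·A⁻³·cd².
The exponent of A is -3.

-3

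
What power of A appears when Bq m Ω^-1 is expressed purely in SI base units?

2

Bq = 1/s = s⁻¹ (activity is decays per second).
Ω = V/A (resistance = voltage per current),
    = kg·m²·s⁻³·A⁻².
So Ω⁻¹ = kg⁻¹·m⁻²·s³·A².
Combining: Bq·m·Ω⁻¹ = s⁻¹ · m · (kg⁻¹·m⁻²·s³·A²) = kg⁻¹·m⁻¹·s²·A².
The exponent of A is 2.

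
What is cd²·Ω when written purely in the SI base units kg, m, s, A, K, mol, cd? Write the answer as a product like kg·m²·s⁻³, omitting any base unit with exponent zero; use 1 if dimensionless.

kg·m²·s⁻³·A⁻²·cd²

Ω = kg·m²·s⁻³·A⁻².
Combining: cd²·Ω = cd² · (kg·m²·s⁻³·A⁻²) = kg·m²·s⁻³·A⁻²·cd².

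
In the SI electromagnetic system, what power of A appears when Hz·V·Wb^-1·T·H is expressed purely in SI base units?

-3

Hz = s⁻¹.
V = kg·m²·s⁻³·A⁻¹.
Wb = kg·m²·s⁻²·A⁻¹.
So Wb⁻¹ = kg⁻¹·m⁻²·s²·A.
T = kg·s⁻²·A⁻¹.
H = kg·m²·s⁻²·A⁻².
Combining: Hz·V·Wb⁻¹·T·H = s⁻¹ · (kg·m²·s⁻³·A⁻¹) · (kg⁻¹·m⁻²·s²·A) · (kg·s⁻²·A⁻¹) · (kg·m²·s⁻²·A⁻²) = kg²·m²·s⁻⁶·A⁻³.
The exponent of A is -3.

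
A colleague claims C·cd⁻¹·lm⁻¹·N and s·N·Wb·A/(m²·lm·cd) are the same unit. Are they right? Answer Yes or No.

Left side:
  C = s·A.
  lm = cd.
  So lm⁻¹ = cd⁻¹.
  N = kg·m·s⁻².
  Combining: C·cd⁻¹·lm⁻¹·N = (s·A) · cd⁻¹ · cd⁻¹ · (kg·m·s⁻²) = kg·m·s⁻¹·A·cd⁻².
Right side:
  lm = cd.
  So lm⁻¹ = cd⁻¹.
  N = kg·m·s⁻².
  Wb = kg·m²·s⁻²·A⁻¹.
  Combining: m⁻²·s·lm⁻¹·N·Wb·cd⁻¹·A = m⁻² · s · cd⁻¹ · (kg·m·s⁻²) · (kg·m²·s⁻²·A⁻¹) · cd⁻¹ · A = kg²·m·s⁻³·cd⁻².
Left is kg·m·s⁻¹·A·cd⁻²; right is kg²·m·s⁻³·cd⁻² — different.

No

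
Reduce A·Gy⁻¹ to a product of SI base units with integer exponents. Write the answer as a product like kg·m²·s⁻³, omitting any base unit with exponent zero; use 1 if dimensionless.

Gy = J/kg (absorbed dose = energy per mass),
    = m²·s⁻².
So Gy⁻¹ = m⁻²·s².
Combining: A·Gy⁻¹ = A · (m⁻²·s²) = m⁻²·s²·A.

m⁻²·s²·A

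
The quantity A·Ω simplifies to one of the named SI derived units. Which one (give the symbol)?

Ω = kg·m²·s⁻³·A⁻².
Combining: A·Ω = A · (kg·m²·s⁻³·A⁻²) = kg·m²·s⁻³·A⁻¹.
kg·m²·s⁻³·A⁻¹ is the base-SI form of the volt.

V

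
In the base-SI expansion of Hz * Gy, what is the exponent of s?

-3

Hz = 1/s = s⁻¹ (frequency is cycles per second).
Gy = J/kg (absorbed dose = energy per mass),
    = m²·s⁻².
Combining: Hz·Gy = s⁻¹ · (m²·s⁻²) = m²·s⁻³.
The exponent of s is -3.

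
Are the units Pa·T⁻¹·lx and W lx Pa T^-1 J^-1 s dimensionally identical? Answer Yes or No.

Yes

Left side:
  Pa = N/m² (pressure = force per area),
      = kg·m⁻¹·s⁻².
  T = Wb/m² (flux density = flux per area),
      = kg·s⁻²·A⁻¹.
  So T⁻¹ = kg⁻¹·s²·A.
  lx = lm/m² (illuminance = luminous flux per area),
      = m⁻²·cd.
  Combining: Pa·T⁻¹·lx = (kg·m⁻¹·s⁻²) · (kg⁻¹·s²·A) · (m⁻²·cd) = m⁻³·A·cd.
Right side:
  W = J/s (power = energy per time),
      = kg·m²·s⁻³.
  lx = lm/m² (illuminance = luminous flux per area),
      = m⁻²·cd.
  Pa = N/m² (pressure = force per area),
      = kg·m⁻¹·s⁻².
  T = Wb/m² (flux density = flux per area),
      = kg·s⁻²·A⁻¹.
  So T⁻¹ = kg⁻¹·s²·A.
  J = N·m (work = force × distance),
      = kg·m²·s⁻².
  So J⁻¹ = kg⁻¹·m⁻²·s².
  Combining: W·lx·Pa·T⁻¹·J⁻¹·s = (kg·m²·s⁻³) · (m⁻²·cd) · (kg·m⁻¹·s⁻²) · (kg⁻¹·s²·A) · (kg⁻¹·m⁻²·s²) · s = m⁻³·A·cd.
Both reduce to m⁻³·A·cd.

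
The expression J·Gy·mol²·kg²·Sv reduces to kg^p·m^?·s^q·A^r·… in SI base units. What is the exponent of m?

J = kg·m²·s⁻².
Gy = m²·s⁻².
Sv = m²·s⁻².
Combining: J·Gy·mol²·kg²·Sv = (kg·m²·s⁻²) · (m²·s⁻²) · mol² · kg² · (m²·s⁻²) = kg³·m⁶·s⁻⁶·mol².
The exponent of m is 6.

6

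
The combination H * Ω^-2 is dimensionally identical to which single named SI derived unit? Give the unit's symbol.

F

H = Wb/A (inductance = flux per current),
    = kg·m²·s⁻²·A⁻².
Ω = V/A (resistance = voltage per current),
    = kg·m²·s⁻³·A⁻².
So Ω⁻² = kg⁻²·m⁻⁴·s⁶·A⁴.
Combining: H·Ω⁻² = (kg·m²·s⁻²·A⁻²) · (kg⁻²·m⁻⁴·s⁶·A⁴) = kg⁻¹·m⁻²·s⁴·A².
kg⁻¹·m⁻²·s⁴·A² is the base-SI form of the farad.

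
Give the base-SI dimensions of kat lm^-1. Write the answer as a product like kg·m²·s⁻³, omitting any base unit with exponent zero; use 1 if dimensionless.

s⁻¹·mol·cd⁻¹

kat = s⁻¹·mol.
lm = cd.
So lm⁻¹ = cd⁻¹.
Combining: kat·lm⁻¹ = (s⁻¹·mol) · cd⁻¹ = s⁻¹·mol·cd⁻¹.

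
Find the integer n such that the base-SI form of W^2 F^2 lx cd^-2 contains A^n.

W = kg·m²·s⁻³.
So W² = kg²·m⁴·s⁻⁶.
F = kg⁻¹·m⁻²·s⁴·A².
So F² = kg⁻²·m⁻⁴·s⁸·A⁴.
lx = m⁻²·cd.
Combining: W²·F²·lx·cd⁻² = (kg²·m⁴·s⁻⁶) · (kg⁻²·m⁻⁴·s⁸·A⁴) · (m⁻²·cd) · cd⁻² = m⁻²·s²·A⁴·cd⁻¹.
The exponent of A is 4.

4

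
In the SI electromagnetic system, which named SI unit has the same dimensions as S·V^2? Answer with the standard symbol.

S = 1/Ω (conductance is reciprocal resistance),
    = kg⁻¹·m⁻²·s³·A².
V = W/A (potential = power per current),
    = kg·m²·s⁻³·A⁻¹.
So V² = kg²·m⁴·s⁻⁶·A⁻².
Combining: S·V² = (kg⁻¹·m⁻²·s³·A²) · (kg²·m⁴·s⁻⁶·A⁻²) = kg·m²·s⁻³.
kg·m²·s⁻³ is the base-SI form of the watt.

W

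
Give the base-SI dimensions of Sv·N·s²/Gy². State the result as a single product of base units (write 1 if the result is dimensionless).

kg·m⁻¹·s²

Gy = J/kg (absorbed dose = energy per mass),
    = m²·s⁻².
So Gy⁻² = m⁻⁴·s⁴.
Sv = J/kg (equivalent dose = energy per mass),
    = m²·s⁻².
N = kg·m/s² = kg·m·s⁻² (force = mass × acceleration).
Combining: Gy⁻²·Sv·N·s² = (m⁻⁴·s⁴) · (m²·s⁻²) · (kg·m·s⁻²) · s² = kg·m⁻¹·s².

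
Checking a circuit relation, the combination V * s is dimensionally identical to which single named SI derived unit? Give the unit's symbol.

V = W/A (potential = power per current),
    = kg·m²·s⁻³·A⁻¹.
Combining: V·s = (kg·m²·s⁻³·A⁻¹) · s = kg·m²·s⁻²·A⁻¹.
kg·m²·s⁻²·A⁻¹ is the base-SI form of the weber.

Wb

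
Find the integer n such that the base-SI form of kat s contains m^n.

kat = mol/s = s⁻¹·mol (catalytic activity).
Combining: kat·s = (s⁻¹·mol) · s = mol.
The exponent of m is 0.

0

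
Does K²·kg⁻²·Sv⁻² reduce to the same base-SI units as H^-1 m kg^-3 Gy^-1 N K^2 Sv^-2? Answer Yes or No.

Left side:
  Sv = J/kg (equivalent dose = energy per mass),
      = m²·s⁻².
  So Sv⁻² = m⁻⁴·s⁴.
  Combining: K²·kg⁻²·Sv⁻² = K² · kg⁻² · (m⁻⁴·s⁴) = kg⁻²·m⁻⁴·s⁴·K².
Right side:
  H = Wb/A (inductance = flux per current),
      = kg·m²·s⁻²·A⁻².
  So H⁻¹ = kg⁻¹·m⁻²·s²·A².
  Gy = J/kg (absorbed dose = energy per mass),
      = m²·s⁻².
  So Gy⁻¹ = m⁻²·s².
  N = kg·m/s² = kg·m·s⁻² (force = mass × acceleration).
  Sv = J/kg (equivalent dose = energy per mass),
      = m²·s⁻².
  So Sv⁻² = m⁻⁴·s⁴.
  Combining: H⁻¹·m·kg⁻³·Gy⁻¹·N·K²·Sv⁻² = (kg⁻¹·m⁻²·s²·A²) · m · kg⁻³ · (m⁻²·s²) · (kg·m·s⁻²) · K² · (m⁻⁴·s⁴) = kg⁻³·m⁻⁶·s⁶·A²·K².
Left is kg⁻²·m⁻⁴·s⁴·K²; right is kg⁻³·m⁻⁶·s⁶·A²·K² — different.

No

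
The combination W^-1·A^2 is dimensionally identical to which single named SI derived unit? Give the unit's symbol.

W = J/s (power = energy per time),
    = kg·m²·s⁻³.
So W⁻¹ = kg⁻¹·m⁻²·s³.
Combining: W⁻¹·A² = (kg⁻¹·m⁻²·s³) · A² = kg⁻¹·m⁻²·s³·A².
kg⁻¹·m⁻²·s³·A² is the base-SI form of the siemens.

S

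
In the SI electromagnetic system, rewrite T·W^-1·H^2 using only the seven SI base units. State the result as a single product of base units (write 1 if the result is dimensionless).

T = Wb/m² (flux density = flux per area),
    = kg·s⁻²·A⁻¹.
W = J/s (power = energy per time),
    = kg·m²·s⁻³.
So W⁻¹ = kg⁻¹·m⁻²·s³.
H = Wb/A (inductance = flux per current),
    = kg·m²·s⁻²·A⁻².
So H² = kg²·m⁴·s⁻⁴·A⁻⁴.
Combining: T·W⁻¹·H² = (kg·s⁻²·A⁻¹) · (kg⁻¹·m⁻²·s³) · (kg²·m⁴·s⁻⁴·A⁻⁴) = kg²·m²·s⁻³·A⁻⁵.

kg²·m²·s⁻³·A⁻⁵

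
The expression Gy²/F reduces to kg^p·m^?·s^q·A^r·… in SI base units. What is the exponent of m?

6

F = kg⁻¹·m⁻²·s⁴·A².
So F⁻¹ = kg·m²·s⁻⁴·A⁻².
Gy = m²·s⁻².
So Gy² = m⁴·s⁻⁴.
Combining: F⁻¹·Gy² = (kg·m²·s⁻⁴·A⁻²) · (m⁴·s⁻⁴) = kg·m⁶·s⁻⁸·A⁻².
The exponent of m is 6.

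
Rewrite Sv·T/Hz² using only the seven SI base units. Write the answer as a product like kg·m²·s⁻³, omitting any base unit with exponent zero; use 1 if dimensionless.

kg·m²·s⁻²·A⁻¹

Sv = J/kg (equivalent dose = energy per mass),
    = m²·s⁻².
Hz = 1/s = s⁻¹ (frequency is cycles per second).
So Hz⁻² = s².
T = Wb/m² (flux density = flux per area),
    = kg·s⁻²·A⁻¹.
Combining: Sv·Hz⁻²·T = (m²·s⁻²) · s² · (kg·s⁻²·A⁻¹) = kg·m²·s⁻²·A⁻¹.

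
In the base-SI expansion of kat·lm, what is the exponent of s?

-1

kat = mol/s = s⁻¹·mol (catalytic activity).
lm = cd·sr = cd (luminous flux; sr is dimensionless).
Combining: kat·lm = (s⁻¹·mol) · cd = s⁻¹·mol·cd.
The exponent of s is -1.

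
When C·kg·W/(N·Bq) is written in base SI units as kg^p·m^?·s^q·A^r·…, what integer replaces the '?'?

C = A·s = s·A (charge = current × time).
N = kg·m/s² = kg·m·s⁻² (force = mass × acceleration).
So N⁻¹ = kg⁻¹·m⁻¹·s².
Bq = 1/s = s⁻¹ (activity is decays per second).
So Bq⁻¹ = s.
W = J/s (power = energy per time),
    = kg·m²·s⁻³.
Combining: C·N⁻¹·kg·Bq⁻¹·W = (s·A) · (kg⁻¹·m⁻¹·s²) · kg · s · (kg·m²·s⁻³) = kg·m·s·A.
The exponent of m is 1.

1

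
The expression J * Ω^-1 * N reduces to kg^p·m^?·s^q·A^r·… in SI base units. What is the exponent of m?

J = N·m (work = force × distance),
    = kg·m²·s⁻².
Ω = V/A (resistance = voltage per current),
    = kg·m²·s⁻³·A⁻².
So Ω⁻¹ = kg⁻¹·m⁻²·s³·A².
N = kg·m/s² = kg·m·s⁻² (force = mass × acceleration).
Combining: J·Ω⁻¹·N = (kg·m²·s⁻²) · (kg⁻¹·m⁻²·s³·A²) · (kg·m·s⁻²) = kg·m·s⁻¹·A².
The exponent of m is 1.

1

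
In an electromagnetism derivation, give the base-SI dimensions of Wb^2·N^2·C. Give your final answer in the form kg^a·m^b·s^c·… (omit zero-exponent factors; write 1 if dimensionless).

kg⁴·m⁶·s⁻⁷·A⁻¹

Wb = kg·m²·s⁻²·A⁻¹.
So Wb² = kg²·m⁴·s⁻⁴·A⁻².
N = kg·m·s⁻².
So N² = kg²·m²·s⁻⁴.
C = s·A.
Combining: Wb²·N²·C = (kg²·m⁴·s⁻⁴·A⁻²) · (kg²·m²·s⁻⁴) · (s·A) = kg⁴·m⁶·s⁻⁷·A⁻¹.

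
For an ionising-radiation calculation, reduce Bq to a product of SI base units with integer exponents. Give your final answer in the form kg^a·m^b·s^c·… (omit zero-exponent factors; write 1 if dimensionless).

Bq = s⁻¹.

s⁻¹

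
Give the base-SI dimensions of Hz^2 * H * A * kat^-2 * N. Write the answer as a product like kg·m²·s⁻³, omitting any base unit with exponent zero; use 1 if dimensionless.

Hz = 1/s = s⁻¹ (frequency is cycles per second).
So Hz² = s⁻².
H = Wb/A (inductance = flux per current),
    = kg·m²·s⁻²·A⁻².
kat = mol/s = s⁻¹·mol (catalytic activity).
So kat⁻² = s²·mol⁻².
N = kg·m/s² = kg·m·s⁻² (force = mass × acceleration).
Combining: Hz²·H·A·kat⁻²·N = s⁻² · (kg·m²·s⁻²·A⁻²) · A · (s²·mol⁻²) · (kg·m·s⁻²) = kg²·m³·s⁻⁴·A⁻¹·mol⁻².

kg²·m³·s⁻⁴·A⁻¹·mol⁻²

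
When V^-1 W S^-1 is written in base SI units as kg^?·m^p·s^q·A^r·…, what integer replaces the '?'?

V = kg·m²·s⁻³·A⁻¹.
So V⁻¹ = kg⁻¹·m⁻²·s³·A.
W = kg·m²·s⁻³.
S = kg⁻¹·m⁻²·s³·A².
So S⁻¹ = kg·m²·s⁻³·A⁻².
Combining: V⁻¹·W·S⁻¹ = (kg⁻¹·m⁻²·s³·A) · (kg·m²·s⁻³) · (kg·m²·s⁻³·A⁻²) = kg·m²·s⁻³·A⁻¹.
The exponent of kg is 1.

1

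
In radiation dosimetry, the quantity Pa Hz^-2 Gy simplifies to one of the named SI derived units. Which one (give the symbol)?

Pa = N/m² (pressure = force per area),
    = kg·m⁻¹·s⁻².
Hz = 1/s = s⁻¹ (frequency is cycles per second).
So Hz⁻² = s².
Gy = J/kg (absorbed dose = energy per mass),
    = m²·s⁻².
Combining: Pa·Hz⁻²·Gy = (kg·m⁻¹·s⁻²) · s² · (m²·s⁻²) = kg·m·s⁻².
kg·m·s⁻² is the base-SI form of the newton.

N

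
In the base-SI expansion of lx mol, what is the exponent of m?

-2

lx = m⁻²·cd.
Combining: lx·mol = (m⁻²·cd) · mol = m⁻²·mol·cd.
The exponent of m is -2.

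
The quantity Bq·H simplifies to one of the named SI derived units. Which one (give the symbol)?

Ω

Bq = 1/s = s⁻¹ (activity is decays per second).
H = Wb/A (inductance = flux per current),
    = kg·m²·s⁻²·A⁻².
Combining: Bq·H = s⁻¹ · (kg·m²·s⁻²·A⁻²) = kg·m²·s⁻³·A⁻².
kg·m²·s⁻³·A⁻² is the base-SI form of the ohm.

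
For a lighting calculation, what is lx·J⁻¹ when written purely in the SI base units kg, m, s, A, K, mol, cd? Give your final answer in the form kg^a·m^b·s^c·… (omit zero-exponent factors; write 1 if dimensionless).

kg⁻¹·m⁻⁴·s²·cd

lx = m⁻²·cd.
J = kg·m²·s⁻².
So J⁻¹ = kg⁻¹·m⁻²·s².
Combining: lx·J⁻¹ = (m⁻²·cd) · (kg⁻¹·m⁻²·s²) = kg⁻¹·m⁻⁴·s²·cd.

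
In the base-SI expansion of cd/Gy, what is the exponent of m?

Gy = J/kg (absorbed dose = energy per mass),
    = m²·s⁻².
So Gy⁻¹ = m⁻²·s².
Combining: Gy⁻¹·cd = (m⁻²·s²) · cd = m⁻²·s²·cd.
The exponent of m is -2.

-2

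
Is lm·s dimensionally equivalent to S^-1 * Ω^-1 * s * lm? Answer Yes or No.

Yes

Left side:
  lm = cd·sr = cd (luminous flux; sr is dimensionless).
  Combining: lm·s = cd · s = s·cd.
Right side:
  S = 1/Ω (conductance is reciprocal resistance),
      = kg⁻¹·m⁻²·s³·A².
  So S⁻¹ = kg·m²·s⁻³·A⁻².
  Ω = V/A (resistance = voltage per current),
      = kg·m²·s⁻³·A⁻².
  So Ω⁻¹ = kg⁻¹·m⁻²·s³·A².
  lm = cd·sr = cd (luminous flux; sr is dimensionless).
  Combining: S⁻¹·Ω⁻¹·s·lm = (kg·m²·s⁻³·A⁻²) · (kg⁻¹·m⁻²·s³·A²) · s · cd = s·cd.
Both reduce to s·cd.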